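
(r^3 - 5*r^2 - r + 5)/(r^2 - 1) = r - 5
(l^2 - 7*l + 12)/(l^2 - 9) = (l - 4)/(l + 3)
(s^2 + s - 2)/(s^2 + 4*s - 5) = (s + 2)/(s + 5)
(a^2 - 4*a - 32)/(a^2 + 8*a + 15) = (a^2 - 4*a - 32)/(a^2 + 8*a + 15)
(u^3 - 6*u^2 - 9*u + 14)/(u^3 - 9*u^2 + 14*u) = (u^2 + u - 2)/(u*(u - 2))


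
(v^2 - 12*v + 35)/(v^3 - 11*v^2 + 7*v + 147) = (v - 5)/(v^2 - 4*v - 21)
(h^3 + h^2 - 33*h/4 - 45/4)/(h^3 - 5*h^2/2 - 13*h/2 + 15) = (h + 3/2)/(h - 2)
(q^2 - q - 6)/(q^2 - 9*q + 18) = (q + 2)/(q - 6)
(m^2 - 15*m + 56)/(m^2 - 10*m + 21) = (m - 8)/(m - 3)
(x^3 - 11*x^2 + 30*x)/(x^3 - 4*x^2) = (x^2 - 11*x + 30)/(x*(x - 4))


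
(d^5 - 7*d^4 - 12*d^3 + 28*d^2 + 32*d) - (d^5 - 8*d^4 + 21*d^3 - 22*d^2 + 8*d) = d^4 - 33*d^3 + 50*d^2 + 24*d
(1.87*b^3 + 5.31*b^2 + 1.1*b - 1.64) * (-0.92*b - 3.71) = -1.7204*b^4 - 11.8229*b^3 - 20.7121*b^2 - 2.5722*b + 6.0844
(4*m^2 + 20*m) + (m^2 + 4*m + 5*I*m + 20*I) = 5*m^2 + 24*m + 5*I*m + 20*I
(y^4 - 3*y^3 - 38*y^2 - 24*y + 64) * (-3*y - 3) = -3*y^5 + 6*y^4 + 123*y^3 + 186*y^2 - 120*y - 192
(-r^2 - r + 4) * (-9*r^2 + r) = 9*r^4 + 8*r^3 - 37*r^2 + 4*r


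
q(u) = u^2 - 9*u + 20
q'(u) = 2*u - 9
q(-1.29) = 33.27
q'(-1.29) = -11.58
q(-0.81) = 27.95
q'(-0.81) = -10.62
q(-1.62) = 37.20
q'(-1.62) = -12.24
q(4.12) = -0.11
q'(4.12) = -0.76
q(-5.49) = 99.55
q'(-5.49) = -19.98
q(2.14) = 5.32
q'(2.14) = -4.72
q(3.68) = 0.42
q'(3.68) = -1.64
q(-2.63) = 50.59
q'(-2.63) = -14.26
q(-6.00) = 110.00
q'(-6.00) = -21.00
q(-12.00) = 272.00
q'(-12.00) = -33.00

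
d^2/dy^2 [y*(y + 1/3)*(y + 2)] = 6*y + 14/3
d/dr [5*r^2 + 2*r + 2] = 10*r + 2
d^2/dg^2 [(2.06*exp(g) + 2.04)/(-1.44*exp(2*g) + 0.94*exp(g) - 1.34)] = (-4.271616*exp(4*g) - 19.708992*exp(3*g) + 32.133888*exp(2*g) + 11.348216*exp(g) - 6.26852)*exp(g)/(2.985984*exp(6*g) - 5.847552*exp(5*g) + 12.153024*exp(4*g) - 11.713528*exp(3*g) + 11.309064*exp(2*g) - 5.063592*exp(g) + 2.406104)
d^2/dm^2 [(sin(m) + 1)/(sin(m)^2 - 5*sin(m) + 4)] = (-sin(m)^4 - 10*sin(m)^3 + 31*sin(m)^2 + 8*sin(m) - 82)/((sin(m) - 4)^3*(sin(m) - 1)^2)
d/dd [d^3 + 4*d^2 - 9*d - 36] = 3*d^2 + 8*d - 9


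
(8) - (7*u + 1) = 7 - 7*u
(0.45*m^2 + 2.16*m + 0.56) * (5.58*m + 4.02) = 2.511*m^3 + 13.8618*m^2 + 11.808*m + 2.2512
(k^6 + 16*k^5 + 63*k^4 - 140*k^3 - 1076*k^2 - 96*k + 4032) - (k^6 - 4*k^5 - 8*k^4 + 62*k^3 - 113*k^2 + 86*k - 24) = 20*k^5 + 71*k^4 - 202*k^3 - 963*k^2 - 182*k + 4056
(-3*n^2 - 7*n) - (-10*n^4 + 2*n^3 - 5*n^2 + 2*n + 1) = 10*n^4 - 2*n^3 + 2*n^2 - 9*n - 1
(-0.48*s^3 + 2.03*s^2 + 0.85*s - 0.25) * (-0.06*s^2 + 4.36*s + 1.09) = 0.0288*s^5 - 2.2146*s^4 + 8.2766*s^3 + 5.9337*s^2 - 0.1635*s - 0.2725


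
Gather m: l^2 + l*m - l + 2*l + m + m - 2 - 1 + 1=l^2 + l + m*(l + 2) - 2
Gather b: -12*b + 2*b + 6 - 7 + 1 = -10*b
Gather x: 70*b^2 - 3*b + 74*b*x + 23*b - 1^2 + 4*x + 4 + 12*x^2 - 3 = 70*b^2 + 20*b + 12*x^2 + x*(74*b + 4)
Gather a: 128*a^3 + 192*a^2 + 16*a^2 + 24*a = 128*a^3 + 208*a^2 + 24*a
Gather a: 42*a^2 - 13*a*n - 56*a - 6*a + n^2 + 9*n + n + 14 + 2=42*a^2 + a*(-13*n - 62) + n^2 + 10*n + 16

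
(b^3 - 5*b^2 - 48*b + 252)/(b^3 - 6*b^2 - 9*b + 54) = (b^2 + b - 42)/(b^2 - 9)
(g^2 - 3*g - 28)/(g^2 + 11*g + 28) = (g - 7)/(g + 7)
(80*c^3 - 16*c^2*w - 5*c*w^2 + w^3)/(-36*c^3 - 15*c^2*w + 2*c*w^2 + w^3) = (-20*c^2 - c*w + w^2)/(9*c^2 + 6*c*w + w^2)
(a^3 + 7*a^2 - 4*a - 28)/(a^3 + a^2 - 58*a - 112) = (a - 2)/(a - 8)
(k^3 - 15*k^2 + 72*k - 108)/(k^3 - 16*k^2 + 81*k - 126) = (k - 6)/(k - 7)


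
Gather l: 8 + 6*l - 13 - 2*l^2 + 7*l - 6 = -2*l^2 + 13*l - 11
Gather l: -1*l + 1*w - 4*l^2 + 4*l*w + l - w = -4*l^2 + 4*l*w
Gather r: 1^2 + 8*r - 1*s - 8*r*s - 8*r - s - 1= -8*r*s - 2*s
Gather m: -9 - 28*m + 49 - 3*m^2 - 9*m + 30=-3*m^2 - 37*m + 70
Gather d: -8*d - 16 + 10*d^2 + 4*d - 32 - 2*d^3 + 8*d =-2*d^3 + 10*d^2 + 4*d - 48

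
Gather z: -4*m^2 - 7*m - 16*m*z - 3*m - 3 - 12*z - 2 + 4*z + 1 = -4*m^2 - 10*m + z*(-16*m - 8) - 4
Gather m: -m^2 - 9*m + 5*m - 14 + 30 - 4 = -m^2 - 4*m + 12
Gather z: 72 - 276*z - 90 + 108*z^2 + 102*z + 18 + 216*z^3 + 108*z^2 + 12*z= 216*z^3 + 216*z^2 - 162*z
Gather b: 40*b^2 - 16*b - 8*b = 40*b^2 - 24*b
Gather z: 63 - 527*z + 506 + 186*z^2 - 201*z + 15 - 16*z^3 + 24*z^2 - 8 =-16*z^3 + 210*z^2 - 728*z + 576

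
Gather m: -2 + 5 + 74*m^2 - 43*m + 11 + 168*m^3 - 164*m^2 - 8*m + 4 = 168*m^3 - 90*m^2 - 51*m + 18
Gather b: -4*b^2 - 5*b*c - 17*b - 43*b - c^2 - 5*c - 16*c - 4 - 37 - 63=-4*b^2 + b*(-5*c - 60) - c^2 - 21*c - 104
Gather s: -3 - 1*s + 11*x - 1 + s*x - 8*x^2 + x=s*(x - 1) - 8*x^2 + 12*x - 4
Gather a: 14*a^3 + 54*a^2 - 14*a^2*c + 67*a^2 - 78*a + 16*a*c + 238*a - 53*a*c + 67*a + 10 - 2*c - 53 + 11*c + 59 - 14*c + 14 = 14*a^3 + a^2*(121 - 14*c) + a*(227 - 37*c) - 5*c + 30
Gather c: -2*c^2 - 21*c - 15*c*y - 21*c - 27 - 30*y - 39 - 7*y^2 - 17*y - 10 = -2*c^2 + c*(-15*y - 42) - 7*y^2 - 47*y - 76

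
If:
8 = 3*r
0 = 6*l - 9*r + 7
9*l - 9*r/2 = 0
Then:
No Solution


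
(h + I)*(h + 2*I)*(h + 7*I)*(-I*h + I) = -I*h^4 + 10*h^3 + I*h^3 - 10*h^2 + 23*I*h^2 - 14*h - 23*I*h + 14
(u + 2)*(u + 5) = u^2 + 7*u + 10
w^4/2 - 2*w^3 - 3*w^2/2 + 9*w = w*(w/2 + 1)*(w - 3)^2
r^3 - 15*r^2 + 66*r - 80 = (r - 8)*(r - 5)*(r - 2)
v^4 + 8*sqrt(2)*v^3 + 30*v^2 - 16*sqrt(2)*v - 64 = (v - sqrt(2))*(v + sqrt(2))*(v + 4*sqrt(2))^2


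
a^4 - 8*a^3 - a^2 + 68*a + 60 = (a - 6)*(a - 5)*(a + 1)*(a + 2)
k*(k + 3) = k^2 + 3*k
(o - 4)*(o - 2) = o^2 - 6*o + 8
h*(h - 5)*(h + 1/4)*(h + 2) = h^4 - 11*h^3/4 - 43*h^2/4 - 5*h/2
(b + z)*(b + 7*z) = b^2 + 8*b*z + 7*z^2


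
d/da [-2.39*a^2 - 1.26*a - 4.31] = -4.78*a - 1.26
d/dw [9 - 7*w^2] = -14*w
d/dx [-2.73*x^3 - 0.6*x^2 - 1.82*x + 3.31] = -8.19*x^2 - 1.2*x - 1.82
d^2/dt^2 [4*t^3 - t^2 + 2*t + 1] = 24*t - 2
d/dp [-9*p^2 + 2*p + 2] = 2 - 18*p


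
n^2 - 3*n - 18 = (n - 6)*(n + 3)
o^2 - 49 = (o - 7)*(o + 7)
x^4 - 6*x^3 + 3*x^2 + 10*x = x*(x - 5)*(x - 2)*(x + 1)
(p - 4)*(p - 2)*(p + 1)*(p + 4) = p^4 - p^3 - 18*p^2 + 16*p + 32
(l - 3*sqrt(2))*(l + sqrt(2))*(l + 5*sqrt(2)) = l^3 + 3*sqrt(2)*l^2 - 26*l - 30*sqrt(2)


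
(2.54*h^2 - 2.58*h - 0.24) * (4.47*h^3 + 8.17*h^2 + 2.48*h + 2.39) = 11.3538*h^5 + 9.2192*h^4 - 15.8522*h^3 - 2.2886*h^2 - 6.7614*h - 0.5736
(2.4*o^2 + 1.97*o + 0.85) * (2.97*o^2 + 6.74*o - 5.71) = 7.128*o^4 + 22.0269*o^3 + 2.0983*o^2 - 5.5197*o - 4.8535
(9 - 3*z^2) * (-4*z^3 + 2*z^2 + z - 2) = 12*z^5 - 6*z^4 - 39*z^3 + 24*z^2 + 9*z - 18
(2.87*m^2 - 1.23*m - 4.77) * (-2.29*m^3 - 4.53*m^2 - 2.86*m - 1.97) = -6.5723*m^5 - 10.1844*m^4 + 8.287*m^3 + 19.472*m^2 + 16.0653*m + 9.3969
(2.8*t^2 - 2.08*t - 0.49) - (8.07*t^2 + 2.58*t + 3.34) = -5.27*t^2 - 4.66*t - 3.83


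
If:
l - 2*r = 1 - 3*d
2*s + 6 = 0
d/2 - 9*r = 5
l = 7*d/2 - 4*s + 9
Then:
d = -76/23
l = 217/23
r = -17/23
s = -3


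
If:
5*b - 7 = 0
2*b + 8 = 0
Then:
No Solution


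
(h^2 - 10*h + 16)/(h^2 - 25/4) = 4*(h^2 - 10*h + 16)/(4*h^2 - 25)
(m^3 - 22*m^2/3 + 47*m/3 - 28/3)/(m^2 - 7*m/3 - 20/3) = (3*m^2 - 10*m + 7)/(3*m + 5)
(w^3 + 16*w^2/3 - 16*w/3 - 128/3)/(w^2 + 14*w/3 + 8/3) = (3*w^2 + 4*w - 32)/(3*w + 2)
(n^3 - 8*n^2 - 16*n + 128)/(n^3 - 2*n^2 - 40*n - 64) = (n - 4)/(n + 2)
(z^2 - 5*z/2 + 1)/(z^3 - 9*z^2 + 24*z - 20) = (z - 1/2)/(z^2 - 7*z + 10)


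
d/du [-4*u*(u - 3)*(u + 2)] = -12*u^2 + 8*u + 24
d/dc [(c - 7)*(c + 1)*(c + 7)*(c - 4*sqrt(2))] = 4*c^3 - 12*sqrt(2)*c^2 + 3*c^2 - 98*c - 8*sqrt(2)*c - 49 + 196*sqrt(2)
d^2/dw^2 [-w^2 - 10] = -2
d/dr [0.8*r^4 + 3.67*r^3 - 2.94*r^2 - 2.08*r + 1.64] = 3.2*r^3 + 11.01*r^2 - 5.88*r - 2.08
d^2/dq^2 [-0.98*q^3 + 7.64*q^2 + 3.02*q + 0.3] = 15.28 - 5.88*q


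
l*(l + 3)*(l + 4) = l^3 + 7*l^2 + 12*l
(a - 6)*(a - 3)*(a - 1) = a^3 - 10*a^2 + 27*a - 18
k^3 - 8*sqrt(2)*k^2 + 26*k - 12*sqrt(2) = (k - 6*sqrt(2))*(k - sqrt(2))^2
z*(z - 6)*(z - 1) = z^3 - 7*z^2 + 6*z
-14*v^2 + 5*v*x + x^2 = (-2*v + x)*(7*v + x)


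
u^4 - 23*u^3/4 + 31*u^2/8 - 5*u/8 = u*(u - 5)*(u - 1/2)*(u - 1/4)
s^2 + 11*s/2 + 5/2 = (s + 1/2)*(s + 5)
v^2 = v^2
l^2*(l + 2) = l^3 + 2*l^2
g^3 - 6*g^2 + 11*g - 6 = (g - 3)*(g - 2)*(g - 1)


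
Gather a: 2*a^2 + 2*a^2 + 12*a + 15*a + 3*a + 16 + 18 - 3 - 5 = 4*a^2 + 30*a + 26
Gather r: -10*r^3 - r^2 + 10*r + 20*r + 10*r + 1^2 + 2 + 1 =-10*r^3 - r^2 + 40*r + 4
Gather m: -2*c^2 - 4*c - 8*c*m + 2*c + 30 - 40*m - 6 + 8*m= -2*c^2 - 2*c + m*(-8*c - 32) + 24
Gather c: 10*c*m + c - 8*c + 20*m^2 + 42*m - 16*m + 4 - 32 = c*(10*m - 7) + 20*m^2 + 26*m - 28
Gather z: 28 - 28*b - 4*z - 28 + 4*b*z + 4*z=4*b*z - 28*b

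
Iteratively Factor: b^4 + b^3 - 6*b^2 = (b + 3)*(b^3 - 2*b^2) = (b - 2)*(b + 3)*(b^2) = b*(b - 2)*(b + 3)*(b)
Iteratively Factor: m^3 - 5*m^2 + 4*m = (m - 4)*(m^2 - m) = (m - 4)*(m - 1)*(m)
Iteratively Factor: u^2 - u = (u)*(u - 1)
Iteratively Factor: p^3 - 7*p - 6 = (p - 3)*(p^2 + 3*p + 2) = (p - 3)*(p + 1)*(p + 2)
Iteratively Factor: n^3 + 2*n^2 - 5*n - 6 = (n + 1)*(n^2 + n - 6) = (n - 2)*(n + 1)*(n + 3)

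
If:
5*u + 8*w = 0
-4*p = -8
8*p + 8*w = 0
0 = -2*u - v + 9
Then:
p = 2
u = 16/5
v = 13/5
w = -2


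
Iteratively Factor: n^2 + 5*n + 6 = (n + 2)*(n + 3)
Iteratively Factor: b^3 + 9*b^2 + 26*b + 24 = (b + 2)*(b^2 + 7*b + 12) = (b + 2)*(b + 4)*(b + 3)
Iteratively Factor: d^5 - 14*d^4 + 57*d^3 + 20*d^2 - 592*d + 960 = (d - 4)*(d^4 - 10*d^3 + 17*d^2 + 88*d - 240) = (d - 4)*(d + 3)*(d^3 - 13*d^2 + 56*d - 80) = (d - 4)^2*(d + 3)*(d^2 - 9*d + 20) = (d - 5)*(d - 4)^2*(d + 3)*(d - 4)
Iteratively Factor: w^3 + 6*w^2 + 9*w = (w)*(w^2 + 6*w + 9) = w*(w + 3)*(w + 3)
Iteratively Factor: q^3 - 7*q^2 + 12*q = (q - 4)*(q^2 - 3*q) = (q - 4)*(q - 3)*(q)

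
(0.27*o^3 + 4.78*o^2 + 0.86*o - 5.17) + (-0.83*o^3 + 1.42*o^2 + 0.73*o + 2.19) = -0.56*o^3 + 6.2*o^2 + 1.59*o - 2.98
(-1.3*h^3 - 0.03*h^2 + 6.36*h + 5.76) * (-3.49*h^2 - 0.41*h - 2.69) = 4.537*h^5 + 0.6377*h^4 - 18.6871*h^3 - 22.6293*h^2 - 19.47*h - 15.4944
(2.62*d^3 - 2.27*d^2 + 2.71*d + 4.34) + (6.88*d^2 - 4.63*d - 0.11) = 2.62*d^3 + 4.61*d^2 - 1.92*d + 4.23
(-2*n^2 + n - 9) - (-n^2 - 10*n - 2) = -n^2 + 11*n - 7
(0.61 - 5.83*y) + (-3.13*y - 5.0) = -8.96*y - 4.39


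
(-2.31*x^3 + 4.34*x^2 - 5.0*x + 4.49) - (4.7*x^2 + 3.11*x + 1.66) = -2.31*x^3 - 0.36*x^2 - 8.11*x + 2.83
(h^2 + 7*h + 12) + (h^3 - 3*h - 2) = h^3 + h^2 + 4*h + 10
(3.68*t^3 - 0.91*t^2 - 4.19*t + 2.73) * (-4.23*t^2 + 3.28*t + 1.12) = -15.5664*t^5 + 15.9197*t^4 + 18.8605*t^3 - 26.3103*t^2 + 4.2616*t + 3.0576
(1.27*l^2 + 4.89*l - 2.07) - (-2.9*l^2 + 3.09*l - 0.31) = 4.17*l^2 + 1.8*l - 1.76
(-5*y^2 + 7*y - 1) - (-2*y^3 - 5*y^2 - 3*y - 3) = 2*y^3 + 10*y + 2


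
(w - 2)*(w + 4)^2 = w^3 + 6*w^2 - 32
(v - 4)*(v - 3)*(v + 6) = v^3 - v^2 - 30*v + 72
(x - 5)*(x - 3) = x^2 - 8*x + 15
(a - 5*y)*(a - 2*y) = a^2 - 7*a*y + 10*y^2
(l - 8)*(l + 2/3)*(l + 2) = l^3 - 16*l^2/3 - 20*l - 32/3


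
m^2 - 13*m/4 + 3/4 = (m - 3)*(m - 1/4)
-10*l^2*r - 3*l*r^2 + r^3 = r*(-5*l + r)*(2*l + r)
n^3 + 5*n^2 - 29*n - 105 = (n - 5)*(n + 3)*(n + 7)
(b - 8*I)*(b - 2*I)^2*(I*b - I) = I*b^4 + 12*b^3 - I*b^3 - 12*b^2 - 36*I*b^2 - 32*b + 36*I*b + 32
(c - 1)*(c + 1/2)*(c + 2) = c^3 + 3*c^2/2 - 3*c/2 - 1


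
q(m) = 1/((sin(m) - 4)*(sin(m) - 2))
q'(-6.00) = 0.13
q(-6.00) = 0.16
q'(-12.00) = 0.16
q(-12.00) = 0.20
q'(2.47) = -0.17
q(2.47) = 0.21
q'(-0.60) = 0.04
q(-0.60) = 0.09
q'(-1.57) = 0.00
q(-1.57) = 0.07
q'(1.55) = 0.01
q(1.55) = 0.33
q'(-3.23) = -0.10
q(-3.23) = 0.13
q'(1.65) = -0.03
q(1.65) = 0.33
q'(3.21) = -0.09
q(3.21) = 0.12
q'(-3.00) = -0.08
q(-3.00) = 0.11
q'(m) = -cos(m)/((sin(m) - 4)*(sin(m) - 2)^2) - cos(m)/((sin(m) - 4)^2*(sin(m) - 2)) = 2*(3 - sin(m))*cos(m)/((sin(m) - 4)^2*(sin(m) - 2)^2)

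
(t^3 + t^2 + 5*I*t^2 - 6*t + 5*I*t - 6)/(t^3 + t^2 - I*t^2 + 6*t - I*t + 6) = (t + 3*I)/(t - 3*I)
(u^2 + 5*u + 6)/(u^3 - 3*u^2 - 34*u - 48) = 1/(u - 8)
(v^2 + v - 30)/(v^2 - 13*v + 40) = (v + 6)/(v - 8)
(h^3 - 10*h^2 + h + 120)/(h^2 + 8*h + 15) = (h^2 - 13*h + 40)/(h + 5)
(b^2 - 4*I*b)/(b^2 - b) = (b - 4*I)/(b - 1)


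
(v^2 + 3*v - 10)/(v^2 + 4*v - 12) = (v + 5)/(v + 6)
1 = 1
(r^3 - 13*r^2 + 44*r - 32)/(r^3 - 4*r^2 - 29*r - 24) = (r^2 - 5*r + 4)/(r^2 + 4*r + 3)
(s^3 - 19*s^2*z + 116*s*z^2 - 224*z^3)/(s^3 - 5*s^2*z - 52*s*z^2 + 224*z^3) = (s - 7*z)/(s + 7*z)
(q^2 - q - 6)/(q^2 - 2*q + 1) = (q^2 - q - 6)/(q^2 - 2*q + 1)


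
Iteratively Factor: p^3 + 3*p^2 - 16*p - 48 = (p + 3)*(p^2 - 16) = (p - 4)*(p + 3)*(p + 4)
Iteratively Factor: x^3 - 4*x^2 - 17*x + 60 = (x - 3)*(x^2 - x - 20) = (x - 5)*(x - 3)*(x + 4)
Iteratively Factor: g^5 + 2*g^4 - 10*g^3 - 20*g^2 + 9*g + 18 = (g - 3)*(g^4 + 5*g^3 + 5*g^2 - 5*g - 6) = (g - 3)*(g - 1)*(g^3 + 6*g^2 + 11*g + 6) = (g - 3)*(g - 1)*(g + 3)*(g^2 + 3*g + 2) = (g - 3)*(g - 1)*(g + 1)*(g + 3)*(g + 2)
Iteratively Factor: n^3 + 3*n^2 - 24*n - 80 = (n - 5)*(n^2 + 8*n + 16) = (n - 5)*(n + 4)*(n + 4)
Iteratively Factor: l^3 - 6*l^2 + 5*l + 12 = (l - 4)*(l^2 - 2*l - 3) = (l - 4)*(l - 3)*(l + 1)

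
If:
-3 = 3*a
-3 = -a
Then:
No Solution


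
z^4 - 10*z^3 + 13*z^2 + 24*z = z*(z - 8)*(z - 3)*(z + 1)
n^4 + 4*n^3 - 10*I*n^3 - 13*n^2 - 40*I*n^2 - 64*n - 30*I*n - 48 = (n + 1)*(n + 3)*(n - 8*I)*(n - 2*I)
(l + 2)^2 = l^2 + 4*l + 4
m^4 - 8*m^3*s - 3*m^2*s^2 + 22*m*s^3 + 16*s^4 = (m - 8*s)*(m - 2*s)*(m + s)^2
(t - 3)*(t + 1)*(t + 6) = t^3 + 4*t^2 - 15*t - 18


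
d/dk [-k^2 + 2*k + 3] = 2 - 2*k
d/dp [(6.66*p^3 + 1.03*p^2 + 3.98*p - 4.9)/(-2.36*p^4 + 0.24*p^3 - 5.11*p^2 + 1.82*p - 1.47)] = (15.7176*p^6 + 4.8616*p^5 - 6.1014*p^4 - 23.924*p^3 - 3.63019999999999*p^2 - 53.1062*p + 3.0674)/(5.5696*p^8 - 1.1328*p^7 + 24.1768*p^6 - 11.0432*p^5 + 33.9241*p^4 - 19.306*p^3 + 18.3358*p^2 - 5.3508*p + 2.1609)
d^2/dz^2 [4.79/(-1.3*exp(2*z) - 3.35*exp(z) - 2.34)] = (-4.79*(2.6*exp(z) + 3.35)*(5.2*exp(z) + 6.7)*exp(z) + (24.908*exp(z) + 16.0465)*(1.3*exp(2*z) + 3.35*exp(z) + 2.34))*exp(z)/(1.3*exp(2*z) + 3.35*exp(z) + 2.34)^3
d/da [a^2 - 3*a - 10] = 2*a - 3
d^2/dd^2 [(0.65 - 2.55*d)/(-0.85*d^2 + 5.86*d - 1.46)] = ((30.991 - 13.005*d)*(0.85*d^2 - 5.86*d + 1.46) + (1.7*d - 5.86)*(2.55*d - 0.65)*(3.4*d - 11.72))/(0.85*d^2 - 5.86*d + 1.46)^3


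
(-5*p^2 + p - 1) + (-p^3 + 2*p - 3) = -p^3 - 5*p^2 + 3*p - 4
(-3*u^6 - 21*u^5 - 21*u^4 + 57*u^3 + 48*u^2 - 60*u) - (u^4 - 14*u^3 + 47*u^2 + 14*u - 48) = -3*u^6 - 21*u^5 - 22*u^4 + 71*u^3 + u^2 - 74*u + 48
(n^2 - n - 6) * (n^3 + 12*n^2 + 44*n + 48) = n^5 + 11*n^4 + 26*n^3 - 68*n^2 - 312*n - 288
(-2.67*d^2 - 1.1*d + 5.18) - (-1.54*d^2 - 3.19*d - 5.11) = -1.13*d^2 + 2.09*d + 10.29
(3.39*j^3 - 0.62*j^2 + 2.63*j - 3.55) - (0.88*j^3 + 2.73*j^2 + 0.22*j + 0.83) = 2.51*j^3 - 3.35*j^2 + 2.41*j - 4.38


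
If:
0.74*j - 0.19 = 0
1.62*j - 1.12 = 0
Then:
No Solution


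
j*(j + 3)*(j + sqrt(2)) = j^3 + sqrt(2)*j^2 + 3*j^2 + 3*sqrt(2)*j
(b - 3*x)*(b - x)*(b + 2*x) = b^3 - 2*b^2*x - 5*b*x^2 + 6*x^3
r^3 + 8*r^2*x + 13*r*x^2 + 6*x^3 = (r + x)^2*(r + 6*x)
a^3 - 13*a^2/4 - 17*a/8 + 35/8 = (a - 7/2)*(a - 1)*(a + 5/4)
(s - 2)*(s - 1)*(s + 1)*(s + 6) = s^4 + 4*s^3 - 13*s^2 - 4*s + 12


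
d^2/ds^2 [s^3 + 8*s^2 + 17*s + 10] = 6*s + 16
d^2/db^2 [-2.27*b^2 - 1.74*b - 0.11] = -4.54000000000000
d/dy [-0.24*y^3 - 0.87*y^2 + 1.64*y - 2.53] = -0.72*y^2 - 1.74*y + 1.64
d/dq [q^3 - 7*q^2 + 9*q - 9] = 3*q^2 - 14*q + 9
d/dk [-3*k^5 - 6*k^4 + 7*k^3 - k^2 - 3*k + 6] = -15*k^4 - 24*k^3 + 21*k^2 - 2*k - 3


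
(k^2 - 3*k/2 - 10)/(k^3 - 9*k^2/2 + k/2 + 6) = (2*k + 5)/(2*k^2 - k - 3)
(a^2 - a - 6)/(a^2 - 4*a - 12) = (a - 3)/(a - 6)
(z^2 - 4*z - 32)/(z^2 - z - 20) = (z - 8)/(z - 5)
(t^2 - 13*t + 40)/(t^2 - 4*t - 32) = (t - 5)/(t + 4)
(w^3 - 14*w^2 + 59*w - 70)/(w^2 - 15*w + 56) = (w^2 - 7*w + 10)/(w - 8)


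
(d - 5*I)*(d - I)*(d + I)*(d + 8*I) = d^4 + 3*I*d^3 + 41*d^2 + 3*I*d + 40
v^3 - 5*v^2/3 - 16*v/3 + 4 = (v - 3)*(v - 2/3)*(v + 2)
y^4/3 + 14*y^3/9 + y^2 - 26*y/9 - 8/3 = (y/3 + 1)*(y - 4/3)*(y + 1)*(y + 2)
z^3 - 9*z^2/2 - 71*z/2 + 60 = (z - 8)*(z - 3/2)*(z + 5)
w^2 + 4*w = w*(w + 4)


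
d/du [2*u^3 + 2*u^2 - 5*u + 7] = 6*u^2 + 4*u - 5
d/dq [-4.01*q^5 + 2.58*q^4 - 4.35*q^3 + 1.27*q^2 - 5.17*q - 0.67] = -20.05*q^4 + 10.32*q^3 - 13.05*q^2 + 2.54*q - 5.17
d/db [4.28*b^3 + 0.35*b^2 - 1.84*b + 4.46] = 12.84*b^2 + 0.7*b - 1.84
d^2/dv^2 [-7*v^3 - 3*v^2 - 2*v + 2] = -42*v - 6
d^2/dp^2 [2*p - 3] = 0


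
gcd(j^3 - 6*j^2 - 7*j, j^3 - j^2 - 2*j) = j^2 + j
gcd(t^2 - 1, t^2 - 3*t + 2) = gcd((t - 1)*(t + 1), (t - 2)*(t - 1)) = t - 1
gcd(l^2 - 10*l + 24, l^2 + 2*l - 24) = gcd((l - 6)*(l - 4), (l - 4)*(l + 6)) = l - 4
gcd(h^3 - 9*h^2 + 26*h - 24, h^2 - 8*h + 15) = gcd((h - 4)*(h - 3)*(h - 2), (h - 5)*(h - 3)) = h - 3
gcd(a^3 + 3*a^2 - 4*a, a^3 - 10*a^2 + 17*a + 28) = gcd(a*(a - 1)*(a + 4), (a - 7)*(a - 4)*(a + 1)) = 1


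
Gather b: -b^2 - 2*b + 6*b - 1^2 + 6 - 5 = -b^2 + 4*b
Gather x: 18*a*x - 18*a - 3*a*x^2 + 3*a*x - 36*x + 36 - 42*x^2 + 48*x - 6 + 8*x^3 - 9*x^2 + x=-18*a + 8*x^3 + x^2*(-3*a - 51) + x*(21*a + 13) + 30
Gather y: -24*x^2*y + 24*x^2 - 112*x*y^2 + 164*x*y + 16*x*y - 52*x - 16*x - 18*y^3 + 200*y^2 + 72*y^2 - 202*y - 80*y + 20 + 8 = 24*x^2 - 68*x - 18*y^3 + y^2*(272 - 112*x) + y*(-24*x^2 + 180*x - 282) + 28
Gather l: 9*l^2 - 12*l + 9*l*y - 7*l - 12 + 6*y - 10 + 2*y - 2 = 9*l^2 + l*(9*y - 19) + 8*y - 24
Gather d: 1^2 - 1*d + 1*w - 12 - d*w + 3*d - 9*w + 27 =d*(2 - w) - 8*w + 16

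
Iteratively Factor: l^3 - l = (l)*(l^2 - 1) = l*(l - 1)*(l + 1)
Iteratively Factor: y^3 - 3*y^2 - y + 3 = (y + 1)*(y^2 - 4*y + 3) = (y - 3)*(y + 1)*(y - 1)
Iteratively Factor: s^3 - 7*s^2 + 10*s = (s - 2)*(s^2 - 5*s) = (s - 5)*(s - 2)*(s)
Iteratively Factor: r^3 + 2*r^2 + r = (r)*(r^2 + 2*r + 1) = r*(r + 1)*(r + 1)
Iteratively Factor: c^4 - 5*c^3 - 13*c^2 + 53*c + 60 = (c - 5)*(c^3 - 13*c - 12) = (c - 5)*(c - 4)*(c^2 + 4*c + 3) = (c - 5)*(c - 4)*(c + 1)*(c + 3)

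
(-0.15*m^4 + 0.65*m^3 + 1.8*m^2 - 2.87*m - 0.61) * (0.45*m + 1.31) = -0.0675*m^5 + 0.096*m^4 + 1.6615*m^3 + 1.0665*m^2 - 4.0342*m - 0.7991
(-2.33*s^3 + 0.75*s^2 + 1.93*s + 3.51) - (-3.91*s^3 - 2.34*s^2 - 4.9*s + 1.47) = 1.58*s^3 + 3.09*s^2 + 6.83*s + 2.04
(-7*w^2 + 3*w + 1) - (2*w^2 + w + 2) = -9*w^2 + 2*w - 1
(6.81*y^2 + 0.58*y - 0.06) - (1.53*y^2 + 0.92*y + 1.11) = 5.28*y^2 - 0.34*y - 1.17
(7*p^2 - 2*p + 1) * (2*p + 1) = 14*p^3 + 3*p^2 + 1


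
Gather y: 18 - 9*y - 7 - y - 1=10 - 10*y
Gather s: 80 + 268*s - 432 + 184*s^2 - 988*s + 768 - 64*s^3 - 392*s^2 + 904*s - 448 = -64*s^3 - 208*s^2 + 184*s - 32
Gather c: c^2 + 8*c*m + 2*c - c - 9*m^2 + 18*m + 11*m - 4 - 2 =c^2 + c*(8*m + 1) - 9*m^2 + 29*m - 6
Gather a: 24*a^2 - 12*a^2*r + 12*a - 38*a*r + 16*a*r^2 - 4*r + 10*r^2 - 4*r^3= a^2*(24 - 12*r) + a*(16*r^2 - 38*r + 12) - 4*r^3 + 10*r^2 - 4*r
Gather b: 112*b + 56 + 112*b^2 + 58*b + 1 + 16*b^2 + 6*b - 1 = 128*b^2 + 176*b + 56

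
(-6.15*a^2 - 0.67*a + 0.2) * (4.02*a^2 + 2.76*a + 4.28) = -24.723*a^4 - 19.6674*a^3 - 27.3672*a^2 - 2.3156*a + 0.856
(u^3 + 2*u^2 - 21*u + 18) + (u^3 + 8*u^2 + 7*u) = 2*u^3 + 10*u^2 - 14*u + 18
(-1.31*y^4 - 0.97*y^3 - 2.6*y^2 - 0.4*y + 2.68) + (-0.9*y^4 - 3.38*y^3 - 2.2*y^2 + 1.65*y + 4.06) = -2.21*y^4 - 4.35*y^3 - 4.8*y^2 + 1.25*y + 6.74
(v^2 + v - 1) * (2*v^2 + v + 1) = 2*v^4 + 3*v^3 - 1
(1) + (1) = 2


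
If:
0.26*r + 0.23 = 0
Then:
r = -0.88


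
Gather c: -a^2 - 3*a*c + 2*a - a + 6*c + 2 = -a^2 + a + c*(6 - 3*a) + 2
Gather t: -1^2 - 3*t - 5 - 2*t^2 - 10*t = -2*t^2 - 13*t - 6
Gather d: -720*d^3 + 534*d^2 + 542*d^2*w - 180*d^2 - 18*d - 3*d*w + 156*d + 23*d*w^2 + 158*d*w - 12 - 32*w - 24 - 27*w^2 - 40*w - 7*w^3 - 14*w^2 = -720*d^3 + d^2*(542*w + 354) + d*(23*w^2 + 155*w + 138) - 7*w^3 - 41*w^2 - 72*w - 36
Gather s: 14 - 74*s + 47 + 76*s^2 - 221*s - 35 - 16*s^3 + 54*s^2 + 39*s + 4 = -16*s^3 + 130*s^2 - 256*s + 30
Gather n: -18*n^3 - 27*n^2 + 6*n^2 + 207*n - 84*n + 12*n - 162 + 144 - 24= -18*n^3 - 21*n^2 + 135*n - 42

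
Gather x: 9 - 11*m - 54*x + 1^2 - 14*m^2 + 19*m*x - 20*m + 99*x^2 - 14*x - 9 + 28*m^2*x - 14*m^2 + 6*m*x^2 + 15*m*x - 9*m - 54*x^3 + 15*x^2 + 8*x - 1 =-28*m^2 - 40*m - 54*x^3 + x^2*(6*m + 114) + x*(28*m^2 + 34*m - 60)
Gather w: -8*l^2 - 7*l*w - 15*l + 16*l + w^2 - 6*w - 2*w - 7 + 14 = -8*l^2 + l + w^2 + w*(-7*l - 8) + 7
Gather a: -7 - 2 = -9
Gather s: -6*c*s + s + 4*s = s*(5 - 6*c)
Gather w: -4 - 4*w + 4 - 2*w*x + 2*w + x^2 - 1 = w*(-2*x - 2) + x^2 - 1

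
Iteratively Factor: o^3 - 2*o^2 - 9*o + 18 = (o - 2)*(o^2 - 9) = (o - 2)*(o + 3)*(o - 3)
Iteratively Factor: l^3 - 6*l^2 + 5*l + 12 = (l + 1)*(l^2 - 7*l + 12) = (l - 4)*(l + 1)*(l - 3)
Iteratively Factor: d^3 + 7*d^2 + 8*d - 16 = (d - 1)*(d^2 + 8*d + 16) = (d - 1)*(d + 4)*(d + 4)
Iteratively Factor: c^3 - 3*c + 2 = (c + 2)*(c^2 - 2*c + 1) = (c - 1)*(c + 2)*(c - 1)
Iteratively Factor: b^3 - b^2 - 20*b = (b - 5)*(b^2 + 4*b) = b*(b - 5)*(b + 4)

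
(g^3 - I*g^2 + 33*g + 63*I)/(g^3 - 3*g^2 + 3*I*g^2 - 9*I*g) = (g^2 - 4*I*g + 21)/(g*(g - 3))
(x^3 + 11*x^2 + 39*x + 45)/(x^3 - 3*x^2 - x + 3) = (x^3 + 11*x^2 + 39*x + 45)/(x^3 - 3*x^2 - x + 3)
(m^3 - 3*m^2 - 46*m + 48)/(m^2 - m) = m - 2 - 48/m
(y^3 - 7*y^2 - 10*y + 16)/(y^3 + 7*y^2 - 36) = (y^3 - 7*y^2 - 10*y + 16)/(y^3 + 7*y^2 - 36)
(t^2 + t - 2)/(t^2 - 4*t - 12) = (t - 1)/(t - 6)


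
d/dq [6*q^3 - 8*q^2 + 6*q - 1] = 18*q^2 - 16*q + 6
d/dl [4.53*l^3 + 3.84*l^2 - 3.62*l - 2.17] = 13.59*l^2 + 7.68*l - 3.62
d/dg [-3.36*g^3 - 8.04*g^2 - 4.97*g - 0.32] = -10.08*g^2 - 16.08*g - 4.97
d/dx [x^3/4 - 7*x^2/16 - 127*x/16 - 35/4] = 3*x^2/4 - 7*x/8 - 127/16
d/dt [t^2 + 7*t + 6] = 2*t + 7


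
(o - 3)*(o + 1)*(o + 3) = o^3 + o^2 - 9*o - 9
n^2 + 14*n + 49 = (n + 7)^2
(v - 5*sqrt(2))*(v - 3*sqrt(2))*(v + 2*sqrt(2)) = v^3 - 6*sqrt(2)*v^2 - 2*v + 60*sqrt(2)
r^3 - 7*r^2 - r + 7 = (r - 7)*(r - 1)*(r + 1)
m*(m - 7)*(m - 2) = m^3 - 9*m^2 + 14*m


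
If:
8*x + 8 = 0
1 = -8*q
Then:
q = -1/8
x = -1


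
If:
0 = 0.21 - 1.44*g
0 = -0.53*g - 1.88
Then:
No Solution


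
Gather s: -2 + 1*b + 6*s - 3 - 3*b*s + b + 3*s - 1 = 2*b + s*(9 - 3*b) - 6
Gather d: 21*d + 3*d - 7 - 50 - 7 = 24*d - 64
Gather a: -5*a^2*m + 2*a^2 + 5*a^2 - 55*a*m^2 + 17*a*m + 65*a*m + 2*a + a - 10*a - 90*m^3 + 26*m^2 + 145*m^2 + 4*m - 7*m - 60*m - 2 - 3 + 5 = a^2*(7 - 5*m) + a*(-55*m^2 + 82*m - 7) - 90*m^3 + 171*m^2 - 63*m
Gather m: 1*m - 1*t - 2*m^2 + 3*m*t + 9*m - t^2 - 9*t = -2*m^2 + m*(3*t + 10) - t^2 - 10*t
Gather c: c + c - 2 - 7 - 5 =2*c - 14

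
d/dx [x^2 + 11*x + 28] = 2*x + 11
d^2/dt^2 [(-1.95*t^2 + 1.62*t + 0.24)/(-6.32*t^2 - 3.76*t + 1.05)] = (1.13686837721616e-13*t^4 - 222.089856*t^3 + 20.124144*t^2 - 98.720928*t - 18.463098)/(252.435968*t^6 + 450.550272*t^5 + 142.230336*t^4 - 96.550784*t^3 - 23.63004*t^2 + 12.4362*t - 1.157625)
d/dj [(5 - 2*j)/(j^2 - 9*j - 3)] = (2*j^2 - 10*j + 51)/(j^4 - 18*j^3 + 75*j^2 + 54*j + 9)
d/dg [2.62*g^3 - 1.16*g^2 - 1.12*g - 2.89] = 7.86*g^2 - 2.32*g - 1.12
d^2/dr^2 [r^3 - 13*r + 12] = 6*r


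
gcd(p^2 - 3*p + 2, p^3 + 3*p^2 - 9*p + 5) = p - 1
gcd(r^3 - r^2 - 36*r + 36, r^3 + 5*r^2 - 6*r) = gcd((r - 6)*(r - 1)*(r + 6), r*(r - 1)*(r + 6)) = r^2 + 5*r - 6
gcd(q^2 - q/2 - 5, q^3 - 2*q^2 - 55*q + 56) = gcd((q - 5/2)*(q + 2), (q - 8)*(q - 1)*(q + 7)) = 1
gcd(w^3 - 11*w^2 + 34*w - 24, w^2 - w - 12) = w - 4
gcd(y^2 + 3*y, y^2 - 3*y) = y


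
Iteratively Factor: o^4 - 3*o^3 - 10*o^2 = (o - 5)*(o^3 + 2*o^2) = (o - 5)*(o + 2)*(o^2) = o*(o - 5)*(o + 2)*(o)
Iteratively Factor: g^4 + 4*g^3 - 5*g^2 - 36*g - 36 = (g + 2)*(g^3 + 2*g^2 - 9*g - 18) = (g + 2)*(g + 3)*(g^2 - g - 6) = (g - 3)*(g + 2)*(g + 3)*(g + 2)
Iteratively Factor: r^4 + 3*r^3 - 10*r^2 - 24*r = (r + 2)*(r^3 + r^2 - 12*r) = (r + 2)*(r + 4)*(r^2 - 3*r) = (r - 3)*(r + 2)*(r + 4)*(r)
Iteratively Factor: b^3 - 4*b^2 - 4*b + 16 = (b - 4)*(b^2 - 4) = (b - 4)*(b + 2)*(b - 2)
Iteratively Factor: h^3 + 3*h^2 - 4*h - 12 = (h + 2)*(h^2 + h - 6) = (h + 2)*(h + 3)*(h - 2)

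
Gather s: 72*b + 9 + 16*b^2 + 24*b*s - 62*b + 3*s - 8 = 16*b^2 + 10*b + s*(24*b + 3) + 1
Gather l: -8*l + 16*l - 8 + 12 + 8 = 8*l + 12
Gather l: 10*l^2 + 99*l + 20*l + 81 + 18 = 10*l^2 + 119*l + 99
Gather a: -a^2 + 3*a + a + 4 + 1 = -a^2 + 4*a + 5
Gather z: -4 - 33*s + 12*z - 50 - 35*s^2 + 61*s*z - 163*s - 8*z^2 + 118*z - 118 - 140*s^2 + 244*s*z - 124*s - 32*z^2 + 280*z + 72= -175*s^2 - 320*s - 40*z^2 + z*(305*s + 410) - 100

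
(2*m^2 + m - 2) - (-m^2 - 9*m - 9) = 3*m^2 + 10*m + 7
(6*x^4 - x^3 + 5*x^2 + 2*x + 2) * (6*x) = 36*x^5 - 6*x^4 + 30*x^3 + 12*x^2 + 12*x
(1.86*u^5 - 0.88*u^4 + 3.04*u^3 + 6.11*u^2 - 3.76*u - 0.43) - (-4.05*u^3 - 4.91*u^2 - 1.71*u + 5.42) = 1.86*u^5 - 0.88*u^4 + 7.09*u^3 + 11.02*u^2 - 2.05*u - 5.85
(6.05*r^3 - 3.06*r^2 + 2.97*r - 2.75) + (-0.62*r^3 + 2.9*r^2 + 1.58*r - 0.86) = 5.43*r^3 - 0.16*r^2 + 4.55*r - 3.61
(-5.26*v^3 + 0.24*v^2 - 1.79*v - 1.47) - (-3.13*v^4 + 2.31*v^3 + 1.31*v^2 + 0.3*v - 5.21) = 3.13*v^4 - 7.57*v^3 - 1.07*v^2 - 2.09*v + 3.74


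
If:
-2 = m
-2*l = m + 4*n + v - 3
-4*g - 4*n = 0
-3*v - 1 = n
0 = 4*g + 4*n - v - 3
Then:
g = -8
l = -12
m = -2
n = 8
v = -3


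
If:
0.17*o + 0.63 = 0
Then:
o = -3.71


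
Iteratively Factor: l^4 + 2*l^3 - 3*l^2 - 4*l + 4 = (l + 2)*(l^3 - 3*l + 2) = (l - 1)*(l + 2)*(l^2 + l - 2) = (l - 1)^2*(l + 2)*(l + 2)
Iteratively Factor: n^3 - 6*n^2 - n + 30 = (n - 5)*(n^2 - n - 6) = (n - 5)*(n + 2)*(n - 3)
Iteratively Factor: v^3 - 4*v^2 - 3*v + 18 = (v - 3)*(v^2 - v - 6) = (v - 3)*(v + 2)*(v - 3)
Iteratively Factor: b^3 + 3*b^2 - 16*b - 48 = (b + 3)*(b^2 - 16) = (b + 3)*(b + 4)*(b - 4)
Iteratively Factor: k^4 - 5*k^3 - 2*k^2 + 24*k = (k + 2)*(k^3 - 7*k^2 + 12*k) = (k - 4)*(k + 2)*(k^2 - 3*k) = k*(k - 4)*(k + 2)*(k - 3)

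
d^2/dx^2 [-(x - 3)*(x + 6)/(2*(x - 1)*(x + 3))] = (-x^3 + 45*x^2 + 81*x + 99)/(x^6 + 6*x^5 + 3*x^4 - 28*x^3 - 9*x^2 + 54*x - 27)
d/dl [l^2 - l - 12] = 2*l - 1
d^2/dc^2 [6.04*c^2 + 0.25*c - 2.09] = 12.0800000000000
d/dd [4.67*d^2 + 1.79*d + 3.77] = 9.34*d + 1.79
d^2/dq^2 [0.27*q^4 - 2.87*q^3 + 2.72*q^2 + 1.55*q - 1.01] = 3.24*q^2 - 17.22*q + 5.44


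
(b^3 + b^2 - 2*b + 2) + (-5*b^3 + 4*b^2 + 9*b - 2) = -4*b^3 + 5*b^2 + 7*b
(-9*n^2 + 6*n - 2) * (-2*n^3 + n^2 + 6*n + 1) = 18*n^5 - 21*n^4 - 44*n^3 + 25*n^2 - 6*n - 2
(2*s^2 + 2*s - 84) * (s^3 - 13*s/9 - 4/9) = 2*s^5 + 2*s^4 - 782*s^3/9 - 34*s^2/9 + 1084*s/9 + 112/3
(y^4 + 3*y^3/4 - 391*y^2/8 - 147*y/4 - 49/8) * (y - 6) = y^5 - 21*y^4/4 - 427*y^3/8 + 513*y^2/2 + 1715*y/8 + 147/4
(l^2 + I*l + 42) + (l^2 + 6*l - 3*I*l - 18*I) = 2*l^2 + 6*l - 2*I*l + 42 - 18*I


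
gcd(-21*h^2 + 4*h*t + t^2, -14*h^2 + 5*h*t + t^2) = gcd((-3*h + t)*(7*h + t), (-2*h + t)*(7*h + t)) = 7*h + t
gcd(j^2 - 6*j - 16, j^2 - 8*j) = j - 8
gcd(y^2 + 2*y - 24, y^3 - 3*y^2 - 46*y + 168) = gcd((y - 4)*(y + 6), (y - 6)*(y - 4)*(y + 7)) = y - 4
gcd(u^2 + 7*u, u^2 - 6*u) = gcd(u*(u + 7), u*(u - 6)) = u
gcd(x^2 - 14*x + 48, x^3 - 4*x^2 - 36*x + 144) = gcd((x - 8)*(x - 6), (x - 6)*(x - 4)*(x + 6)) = x - 6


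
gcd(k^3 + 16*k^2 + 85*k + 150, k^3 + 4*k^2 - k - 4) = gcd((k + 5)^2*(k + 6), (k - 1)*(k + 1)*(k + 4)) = 1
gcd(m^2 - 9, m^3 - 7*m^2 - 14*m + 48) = m + 3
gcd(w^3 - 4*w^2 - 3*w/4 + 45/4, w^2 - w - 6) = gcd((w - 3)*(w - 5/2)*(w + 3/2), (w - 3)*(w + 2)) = w - 3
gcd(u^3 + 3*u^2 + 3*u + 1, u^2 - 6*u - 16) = 1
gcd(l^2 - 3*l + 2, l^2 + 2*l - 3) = l - 1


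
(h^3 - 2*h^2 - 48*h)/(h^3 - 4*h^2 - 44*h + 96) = h/(h - 2)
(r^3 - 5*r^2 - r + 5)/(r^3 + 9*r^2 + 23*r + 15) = (r^2 - 6*r + 5)/(r^2 + 8*r + 15)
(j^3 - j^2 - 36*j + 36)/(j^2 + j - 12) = (j^3 - j^2 - 36*j + 36)/(j^2 + j - 12)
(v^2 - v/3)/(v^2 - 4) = v*(3*v - 1)/(3*(v^2 - 4))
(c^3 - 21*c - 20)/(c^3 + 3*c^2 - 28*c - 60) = (c^2 + 5*c + 4)/(c^2 + 8*c + 12)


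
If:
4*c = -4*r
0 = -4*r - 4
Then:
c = 1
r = -1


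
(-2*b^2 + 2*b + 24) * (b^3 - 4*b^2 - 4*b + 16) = -2*b^5 + 10*b^4 + 24*b^3 - 136*b^2 - 64*b + 384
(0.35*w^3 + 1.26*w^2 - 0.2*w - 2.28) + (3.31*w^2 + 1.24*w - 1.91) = 0.35*w^3 + 4.57*w^2 + 1.04*w - 4.19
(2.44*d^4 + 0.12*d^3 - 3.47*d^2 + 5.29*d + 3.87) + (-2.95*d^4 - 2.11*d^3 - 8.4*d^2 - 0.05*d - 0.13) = -0.51*d^4 - 1.99*d^3 - 11.87*d^2 + 5.24*d + 3.74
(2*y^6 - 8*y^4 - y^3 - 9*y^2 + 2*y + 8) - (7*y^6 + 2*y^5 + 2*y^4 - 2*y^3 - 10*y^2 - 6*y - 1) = -5*y^6 - 2*y^5 - 10*y^4 + y^3 + y^2 + 8*y + 9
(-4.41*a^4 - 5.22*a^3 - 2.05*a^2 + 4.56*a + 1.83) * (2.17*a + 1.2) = -9.5697*a^5 - 16.6194*a^4 - 10.7125*a^3 + 7.4352*a^2 + 9.4431*a + 2.196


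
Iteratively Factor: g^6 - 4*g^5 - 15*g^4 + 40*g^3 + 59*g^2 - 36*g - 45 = (g - 5)*(g^5 + g^4 - 10*g^3 - 10*g^2 + 9*g + 9) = (g - 5)*(g + 3)*(g^4 - 2*g^3 - 4*g^2 + 2*g + 3) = (g - 5)*(g + 1)*(g + 3)*(g^3 - 3*g^2 - g + 3) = (g - 5)*(g - 3)*(g + 1)*(g + 3)*(g^2 - 1) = (g - 5)*(g - 3)*(g - 1)*(g + 1)*(g + 3)*(g + 1)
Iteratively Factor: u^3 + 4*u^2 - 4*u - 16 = (u + 4)*(u^2 - 4) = (u + 2)*(u + 4)*(u - 2)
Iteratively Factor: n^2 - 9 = (n - 3)*(n + 3)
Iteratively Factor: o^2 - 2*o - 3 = (o + 1)*(o - 3)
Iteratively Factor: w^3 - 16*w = (w)*(w^2 - 16) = w*(w - 4)*(w + 4)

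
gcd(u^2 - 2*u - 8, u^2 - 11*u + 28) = u - 4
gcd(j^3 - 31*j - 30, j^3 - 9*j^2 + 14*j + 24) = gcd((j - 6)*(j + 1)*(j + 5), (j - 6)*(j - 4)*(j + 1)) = j^2 - 5*j - 6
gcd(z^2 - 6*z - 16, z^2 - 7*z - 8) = z - 8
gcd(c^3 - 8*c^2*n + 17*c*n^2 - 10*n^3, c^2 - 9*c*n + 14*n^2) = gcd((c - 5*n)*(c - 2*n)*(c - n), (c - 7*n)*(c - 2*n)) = c - 2*n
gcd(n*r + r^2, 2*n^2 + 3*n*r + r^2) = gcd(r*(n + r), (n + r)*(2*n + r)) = n + r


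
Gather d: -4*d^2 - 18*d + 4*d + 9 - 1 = -4*d^2 - 14*d + 8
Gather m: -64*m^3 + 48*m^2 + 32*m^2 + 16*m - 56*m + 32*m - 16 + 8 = -64*m^3 + 80*m^2 - 8*m - 8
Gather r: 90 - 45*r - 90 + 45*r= 0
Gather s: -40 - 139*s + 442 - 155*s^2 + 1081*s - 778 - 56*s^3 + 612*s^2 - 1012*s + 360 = -56*s^3 + 457*s^2 - 70*s - 16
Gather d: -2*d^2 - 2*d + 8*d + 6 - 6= -2*d^2 + 6*d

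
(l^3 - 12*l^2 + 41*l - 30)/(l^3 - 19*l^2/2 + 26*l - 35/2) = 2*(l - 6)/(2*l - 7)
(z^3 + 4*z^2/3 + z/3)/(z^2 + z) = z + 1/3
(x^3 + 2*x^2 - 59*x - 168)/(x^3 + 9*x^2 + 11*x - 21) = (x - 8)/(x - 1)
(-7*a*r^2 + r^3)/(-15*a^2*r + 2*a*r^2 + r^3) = r*(-7*a + r)/(-15*a^2 + 2*a*r + r^2)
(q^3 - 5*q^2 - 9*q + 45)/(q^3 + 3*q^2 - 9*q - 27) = (q - 5)/(q + 3)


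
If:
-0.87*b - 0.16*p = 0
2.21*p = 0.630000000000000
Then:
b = -0.05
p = 0.29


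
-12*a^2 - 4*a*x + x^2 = (-6*a + x)*(2*a + x)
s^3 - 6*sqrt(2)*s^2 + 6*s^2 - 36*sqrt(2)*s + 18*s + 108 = (s + 6)*(s - 3*sqrt(2))^2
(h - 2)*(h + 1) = h^2 - h - 2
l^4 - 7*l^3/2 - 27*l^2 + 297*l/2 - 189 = (l - 7/2)*(l - 3)^2*(l + 6)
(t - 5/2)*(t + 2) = t^2 - t/2 - 5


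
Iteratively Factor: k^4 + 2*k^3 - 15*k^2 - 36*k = (k + 3)*(k^3 - k^2 - 12*k) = k*(k + 3)*(k^2 - k - 12) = k*(k - 4)*(k + 3)*(k + 3)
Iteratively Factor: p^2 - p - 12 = (p - 4)*(p + 3)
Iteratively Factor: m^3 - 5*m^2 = (m)*(m^2 - 5*m) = m^2*(m - 5)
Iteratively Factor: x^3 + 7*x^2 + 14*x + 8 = (x + 1)*(x^2 + 6*x + 8) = (x + 1)*(x + 2)*(x + 4)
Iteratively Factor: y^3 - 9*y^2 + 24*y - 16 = (y - 4)*(y^2 - 5*y + 4) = (y - 4)*(y - 1)*(y - 4)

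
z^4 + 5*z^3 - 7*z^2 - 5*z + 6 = (z - 1)^2*(z + 1)*(z + 6)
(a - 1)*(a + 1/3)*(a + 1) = a^3 + a^2/3 - a - 1/3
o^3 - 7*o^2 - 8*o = o*(o - 8)*(o + 1)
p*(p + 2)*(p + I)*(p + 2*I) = p^4 + 2*p^3 + 3*I*p^3 - 2*p^2 + 6*I*p^2 - 4*p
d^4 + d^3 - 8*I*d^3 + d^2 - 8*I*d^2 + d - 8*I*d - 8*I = (d + 1)*(d - 8*I)*(d - I)*(d + I)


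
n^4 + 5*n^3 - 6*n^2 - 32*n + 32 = (n - 2)*(n - 1)*(n + 4)^2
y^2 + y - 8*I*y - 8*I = (y + 1)*(y - 8*I)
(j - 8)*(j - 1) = j^2 - 9*j + 8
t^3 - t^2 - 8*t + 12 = (t - 2)^2*(t + 3)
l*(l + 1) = l^2 + l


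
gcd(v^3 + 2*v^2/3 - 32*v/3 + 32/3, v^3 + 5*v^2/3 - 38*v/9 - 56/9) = v - 2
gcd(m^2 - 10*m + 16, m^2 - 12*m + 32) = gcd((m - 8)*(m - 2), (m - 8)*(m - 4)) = m - 8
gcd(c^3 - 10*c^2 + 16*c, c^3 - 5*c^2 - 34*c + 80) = c^2 - 10*c + 16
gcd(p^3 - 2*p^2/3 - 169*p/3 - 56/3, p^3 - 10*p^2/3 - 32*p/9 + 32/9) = 1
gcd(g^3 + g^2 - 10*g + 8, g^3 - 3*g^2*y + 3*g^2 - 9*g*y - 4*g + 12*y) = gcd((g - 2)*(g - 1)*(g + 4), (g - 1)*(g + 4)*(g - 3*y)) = g^2 + 3*g - 4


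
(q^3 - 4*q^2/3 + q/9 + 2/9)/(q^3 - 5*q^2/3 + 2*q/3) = (q + 1/3)/q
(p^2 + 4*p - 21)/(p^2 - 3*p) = (p + 7)/p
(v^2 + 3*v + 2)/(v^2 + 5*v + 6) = (v + 1)/(v + 3)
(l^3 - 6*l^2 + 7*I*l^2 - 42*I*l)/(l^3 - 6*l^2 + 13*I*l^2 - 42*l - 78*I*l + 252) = l/(l + 6*I)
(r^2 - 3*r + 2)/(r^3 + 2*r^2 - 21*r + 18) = (r - 2)/(r^2 + 3*r - 18)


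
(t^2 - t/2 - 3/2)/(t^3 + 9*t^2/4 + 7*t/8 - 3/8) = 4*(2*t - 3)/(8*t^2 + 10*t - 3)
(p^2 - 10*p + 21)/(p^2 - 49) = (p - 3)/(p + 7)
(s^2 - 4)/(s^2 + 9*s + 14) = (s - 2)/(s + 7)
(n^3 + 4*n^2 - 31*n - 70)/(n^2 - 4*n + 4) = (n^3 + 4*n^2 - 31*n - 70)/(n^2 - 4*n + 4)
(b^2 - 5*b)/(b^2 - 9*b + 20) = b/(b - 4)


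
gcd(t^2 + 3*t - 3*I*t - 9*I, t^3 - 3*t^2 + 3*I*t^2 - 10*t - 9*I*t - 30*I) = 1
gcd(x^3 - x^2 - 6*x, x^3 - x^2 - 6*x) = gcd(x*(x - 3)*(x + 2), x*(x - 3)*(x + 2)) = x^3 - x^2 - 6*x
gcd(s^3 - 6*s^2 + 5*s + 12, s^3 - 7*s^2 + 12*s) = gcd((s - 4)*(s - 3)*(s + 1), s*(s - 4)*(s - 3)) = s^2 - 7*s + 12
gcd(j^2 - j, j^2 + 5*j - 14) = 1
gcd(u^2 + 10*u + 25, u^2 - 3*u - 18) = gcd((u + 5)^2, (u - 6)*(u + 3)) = 1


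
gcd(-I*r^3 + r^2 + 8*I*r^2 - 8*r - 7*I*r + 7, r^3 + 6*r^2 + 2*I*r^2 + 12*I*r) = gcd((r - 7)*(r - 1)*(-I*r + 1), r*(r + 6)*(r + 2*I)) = 1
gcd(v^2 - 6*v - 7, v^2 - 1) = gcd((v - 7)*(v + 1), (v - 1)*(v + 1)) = v + 1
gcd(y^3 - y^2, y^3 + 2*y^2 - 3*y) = y^2 - y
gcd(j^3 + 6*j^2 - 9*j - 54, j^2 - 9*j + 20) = 1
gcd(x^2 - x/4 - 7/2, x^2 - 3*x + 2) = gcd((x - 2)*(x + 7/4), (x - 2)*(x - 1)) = x - 2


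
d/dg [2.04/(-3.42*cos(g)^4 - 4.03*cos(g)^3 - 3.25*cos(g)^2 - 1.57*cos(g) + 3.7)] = -(27.9072*cos(g)^3 + 24.6636*cos(g)^2 + 13.26*cos(g) + 3.20280000000001)*sin(g)/(3.42*cos(g)^4 + 4.03*cos(g)^3 + 3.25*cos(g)^2 + 1.57*cos(g) - 3.7)^2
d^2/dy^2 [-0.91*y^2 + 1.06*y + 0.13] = -1.82000000000000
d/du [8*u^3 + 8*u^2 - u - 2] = 24*u^2 + 16*u - 1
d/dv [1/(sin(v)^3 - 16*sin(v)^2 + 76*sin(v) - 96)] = (-3*sin(v)^2 + 32*sin(v) - 76)*cos(v)/(sin(v)^3 - 16*sin(v)^2 + 76*sin(v) - 96)^2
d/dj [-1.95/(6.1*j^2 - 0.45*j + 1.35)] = (23.79*j - 0.8775)/(6.1*j^2 - 0.45*j + 1.35)^2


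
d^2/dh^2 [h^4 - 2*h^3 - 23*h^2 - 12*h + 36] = 12*h^2 - 12*h - 46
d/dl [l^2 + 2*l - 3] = 2*l + 2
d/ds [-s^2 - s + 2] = -2*s - 1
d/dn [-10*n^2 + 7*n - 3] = 7 - 20*n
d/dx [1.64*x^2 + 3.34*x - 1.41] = 3.28*x + 3.34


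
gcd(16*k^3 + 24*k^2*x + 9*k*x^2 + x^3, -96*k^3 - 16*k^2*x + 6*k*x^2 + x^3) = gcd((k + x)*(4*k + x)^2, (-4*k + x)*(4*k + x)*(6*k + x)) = 4*k + x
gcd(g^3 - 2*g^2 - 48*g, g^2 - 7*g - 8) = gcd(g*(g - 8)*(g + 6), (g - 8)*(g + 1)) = g - 8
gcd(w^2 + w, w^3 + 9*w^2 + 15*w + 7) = w + 1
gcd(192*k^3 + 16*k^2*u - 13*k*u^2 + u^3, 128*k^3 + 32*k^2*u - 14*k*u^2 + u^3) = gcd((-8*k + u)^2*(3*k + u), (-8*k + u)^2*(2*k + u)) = 64*k^2 - 16*k*u + u^2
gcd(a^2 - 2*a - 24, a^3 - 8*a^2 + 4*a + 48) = a - 6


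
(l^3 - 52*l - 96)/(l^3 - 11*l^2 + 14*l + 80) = (l + 6)/(l - 5)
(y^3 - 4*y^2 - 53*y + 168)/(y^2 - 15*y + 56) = (y^2 + 4*y - 21)/(y - 7)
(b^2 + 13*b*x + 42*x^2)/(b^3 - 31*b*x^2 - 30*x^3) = (-b^2 - 13*b*x - 42*x^2)/(-b^3 + 31*b*x^2 + 30*x^3)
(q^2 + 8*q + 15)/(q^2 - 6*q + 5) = (q^2 + 8*q + 15)/(q^2 - 6*q + 5)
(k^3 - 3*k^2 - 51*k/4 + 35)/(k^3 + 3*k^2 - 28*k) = (k^2 + k - 35/4)/(k*(k + 7))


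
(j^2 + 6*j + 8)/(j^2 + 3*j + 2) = (j + 4)/(j + 1)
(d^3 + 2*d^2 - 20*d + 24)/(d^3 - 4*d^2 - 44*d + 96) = (d - 2)/(d - 8)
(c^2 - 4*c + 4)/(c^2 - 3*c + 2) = (c - 2)/(c - 1)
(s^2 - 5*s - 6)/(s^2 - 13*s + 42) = (s + 1)/(s - 7)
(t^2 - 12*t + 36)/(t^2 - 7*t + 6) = (t - 6)/(t - 1)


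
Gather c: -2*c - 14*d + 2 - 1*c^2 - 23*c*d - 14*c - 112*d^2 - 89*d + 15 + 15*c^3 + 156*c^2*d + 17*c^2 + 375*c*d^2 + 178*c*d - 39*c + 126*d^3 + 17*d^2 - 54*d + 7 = 15*c^3 + c^2*(156*d + 16) + c*(375*d^2 + 155*d - 55) + 126*d^3 - 95*d^2 - 157*d + 24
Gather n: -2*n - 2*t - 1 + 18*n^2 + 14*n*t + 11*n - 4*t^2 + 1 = 18*n^2 + n*(14*t + 9) - 4*t^2 - 2*t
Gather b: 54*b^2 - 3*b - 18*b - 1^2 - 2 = 54*b^2 - 21*b - 3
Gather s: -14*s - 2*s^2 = -2*s^2 - 14*s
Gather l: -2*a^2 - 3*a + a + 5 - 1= -2*a^2 - 2*a + 4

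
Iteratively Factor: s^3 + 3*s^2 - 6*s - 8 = (s + 1)*(s^2 + 2*s - 8) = (s - 2)*(s + 1)*(s + 4)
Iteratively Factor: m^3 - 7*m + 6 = (m - 1)*(m^2 + m - 6) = (m - 2)*(m - 1)*(m + 3)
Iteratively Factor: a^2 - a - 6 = (a - 3)*(a + 2)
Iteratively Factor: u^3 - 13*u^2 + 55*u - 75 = (u - 5)*(u^2 - 8*u + 15) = (u - 5)*(u - 3)*(u - 5)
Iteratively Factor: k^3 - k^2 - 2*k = (k)*(k^2 - k - 2) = k*(k - 2)*(k + 1)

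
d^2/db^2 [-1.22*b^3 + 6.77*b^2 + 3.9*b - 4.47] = 13.54 - 7.32*b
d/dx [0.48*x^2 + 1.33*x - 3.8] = 0.96*x + 1.33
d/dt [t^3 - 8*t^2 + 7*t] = 3*t^2 - 16*t + 7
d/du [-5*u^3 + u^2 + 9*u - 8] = -15*u^2 + 2*u + 9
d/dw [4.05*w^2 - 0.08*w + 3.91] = 8.1*w - 0.08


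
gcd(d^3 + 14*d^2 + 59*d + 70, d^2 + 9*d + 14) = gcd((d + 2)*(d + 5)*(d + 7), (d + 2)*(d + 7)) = d^2 + 9*d + 14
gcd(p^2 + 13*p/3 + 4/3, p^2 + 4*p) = p + 4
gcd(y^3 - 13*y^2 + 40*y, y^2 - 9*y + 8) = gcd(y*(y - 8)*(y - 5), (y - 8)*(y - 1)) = y - 8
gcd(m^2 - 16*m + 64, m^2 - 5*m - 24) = m - 8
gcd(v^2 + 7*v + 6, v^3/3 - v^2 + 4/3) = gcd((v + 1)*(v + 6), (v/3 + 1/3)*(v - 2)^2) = v + 1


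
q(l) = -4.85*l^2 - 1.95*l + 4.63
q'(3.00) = -31.05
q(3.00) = -44.87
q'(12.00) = -118.35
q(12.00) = -717.17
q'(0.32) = -5.05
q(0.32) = 3.51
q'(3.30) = -33.96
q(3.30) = -54.62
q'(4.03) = -41.04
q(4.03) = -82.00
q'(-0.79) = 5.71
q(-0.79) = 3.14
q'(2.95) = -30.56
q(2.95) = -43.33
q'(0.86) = -10.29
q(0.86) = -0.63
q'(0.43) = -6.12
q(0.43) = 2.89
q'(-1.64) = 13.96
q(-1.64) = -5.22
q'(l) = -9.7*l - 1.95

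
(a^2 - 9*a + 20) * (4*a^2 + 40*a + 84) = 4*a^4 + 4*a^3 - 196*a^2 + 44*a + 1680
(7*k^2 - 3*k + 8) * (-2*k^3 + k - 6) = -14*k^5 + 6*k^4 - 9*k^3 - 45*k^2 + 26*k - 48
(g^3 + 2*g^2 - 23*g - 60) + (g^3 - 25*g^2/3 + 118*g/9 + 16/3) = 2*g^3 - 19*g^2/3 - 89*g/9 - 164/3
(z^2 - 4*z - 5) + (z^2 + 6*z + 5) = 2*z^2 + 2*z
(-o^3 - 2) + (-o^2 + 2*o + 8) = -o^3 - o^2 + 2*o + 6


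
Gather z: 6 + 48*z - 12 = 48*z - 6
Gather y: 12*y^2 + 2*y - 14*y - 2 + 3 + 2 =12*y^2 - 12*y + 3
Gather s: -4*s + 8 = 8 - 4*s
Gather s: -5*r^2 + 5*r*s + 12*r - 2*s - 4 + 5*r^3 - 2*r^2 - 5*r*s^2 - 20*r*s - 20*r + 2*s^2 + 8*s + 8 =5*r^3 - 7*r^2 - 8*r + s^2*(2 - 5*r) + s*(6 - 15*r) + 4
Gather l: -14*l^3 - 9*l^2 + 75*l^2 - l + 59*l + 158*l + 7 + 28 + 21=-14*l^3 + 66*l^2 + 216*l + 56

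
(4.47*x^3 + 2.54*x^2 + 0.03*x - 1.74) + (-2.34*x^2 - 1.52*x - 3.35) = 4.47*x^3 + 0.2*x^2 - 1.49*x - 5.09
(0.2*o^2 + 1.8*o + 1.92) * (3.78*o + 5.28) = 0.756*o^3 + 7.86*o^2 + 16.7616*o + 10.1376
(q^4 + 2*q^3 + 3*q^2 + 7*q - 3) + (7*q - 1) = q^4 + 2*q^3 + 3*q^2 + 14*q - 4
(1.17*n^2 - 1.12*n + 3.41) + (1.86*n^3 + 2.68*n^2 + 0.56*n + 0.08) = 1.86*n^3 + 3.85*n^2 - 0.56*n + 3.49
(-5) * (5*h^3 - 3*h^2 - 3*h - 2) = -25*h^3 + 15*h^2 + 15*h + 10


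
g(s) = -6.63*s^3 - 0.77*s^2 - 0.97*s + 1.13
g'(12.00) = -2883.61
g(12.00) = -11578.03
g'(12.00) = -2883.61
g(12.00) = -11578.03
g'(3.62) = -267.19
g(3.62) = -326.99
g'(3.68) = -276.00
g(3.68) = -343.28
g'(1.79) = -67.46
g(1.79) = -41.10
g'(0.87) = -17.36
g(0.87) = -4.66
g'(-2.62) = -133.47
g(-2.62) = 117.62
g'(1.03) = -23.66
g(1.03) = -7.93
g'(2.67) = -146.88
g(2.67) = -133.15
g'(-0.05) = -0.94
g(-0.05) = 1.18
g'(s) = -19.89*s^2 - 1.54*s - 0.97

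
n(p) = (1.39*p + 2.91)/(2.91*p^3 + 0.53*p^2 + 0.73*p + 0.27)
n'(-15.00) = 0.00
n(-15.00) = 0.00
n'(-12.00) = 0.00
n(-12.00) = 0.00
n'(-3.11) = -0.00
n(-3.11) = 0.02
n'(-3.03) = -0.00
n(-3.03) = 0.02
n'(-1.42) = -0.42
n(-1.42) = -0.12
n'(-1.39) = -0.46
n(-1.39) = -0.13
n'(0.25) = -15.18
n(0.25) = 6.13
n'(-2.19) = -0.04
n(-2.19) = 0.00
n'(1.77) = -0.36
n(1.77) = 0.28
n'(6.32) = -0.01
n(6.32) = 0.02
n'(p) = (1.39*p + 2.91)*(-8.73*p^2 - 1.06*p - 0.73)/(2.91*p^3 + 0.53*p^2 + 0.73*p + 0.27)^2 + 1.39/(2.91*p^3 + 0.53*p^2 + 0.73*p + 0.27)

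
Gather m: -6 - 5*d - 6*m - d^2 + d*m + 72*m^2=-d^2 - 5*d + 72*m^2 + m*(d - 6) - 6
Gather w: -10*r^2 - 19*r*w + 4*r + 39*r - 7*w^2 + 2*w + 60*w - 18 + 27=-10*r^2 + 43*r - 7*w^2 + w*(62 - 19*r) + 9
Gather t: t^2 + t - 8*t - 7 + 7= t^2 - 7*t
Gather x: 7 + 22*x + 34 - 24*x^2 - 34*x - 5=-24*x^2 - 12*x + 36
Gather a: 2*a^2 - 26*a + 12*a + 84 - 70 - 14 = 2*a^2 - 14*a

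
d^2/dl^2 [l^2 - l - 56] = 2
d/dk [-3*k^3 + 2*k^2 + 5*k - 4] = -9*k^2 + 4*k + 5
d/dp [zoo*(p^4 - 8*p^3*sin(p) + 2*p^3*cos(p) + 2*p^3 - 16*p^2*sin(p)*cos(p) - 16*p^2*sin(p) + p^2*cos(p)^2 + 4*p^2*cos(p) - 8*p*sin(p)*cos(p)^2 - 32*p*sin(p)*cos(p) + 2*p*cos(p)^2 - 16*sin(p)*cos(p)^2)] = zoo*p^3*sin(p + pi/4) + zoo*p^3 + zoo*p^2*sin(2*p) + zoo*p^2*sin(p + pi/4) + zoo*p^2 + zoo*p*sin(p) + zoo*p*sin(2*p) + zoo*p*cos(p) + zoo*p + zoo*sin(p) + zoo*sin(3*p) + zoo*sin(2*p + pi/4) + zoo*cos(p) + zoo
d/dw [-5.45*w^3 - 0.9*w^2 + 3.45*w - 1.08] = -16.35*w^2 - 1.8*w + 3.45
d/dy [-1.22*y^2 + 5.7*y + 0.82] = 5.7 - 2.44*y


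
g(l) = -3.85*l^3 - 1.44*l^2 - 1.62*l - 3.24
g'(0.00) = -1.62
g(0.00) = -3.24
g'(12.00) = -1699.38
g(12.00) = -6882.84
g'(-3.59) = -140.14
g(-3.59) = 162.15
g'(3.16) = -126.05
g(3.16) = -144.22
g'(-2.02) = -42.93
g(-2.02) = 25.89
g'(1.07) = -17.93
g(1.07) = -11.34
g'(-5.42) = -325.31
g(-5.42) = 576.24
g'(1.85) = -46.48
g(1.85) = -35.54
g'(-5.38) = -320.43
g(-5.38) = 563.32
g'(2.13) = -60.16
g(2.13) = -50.43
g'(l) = -11.55*l^2 - 2.88*l - 1.62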